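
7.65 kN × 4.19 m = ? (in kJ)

7.65 × 10³ × 4.19 = 32.0535 × 10³ J

32.0535 kJ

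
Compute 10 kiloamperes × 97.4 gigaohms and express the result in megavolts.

10 × 10^3 × 97.4 × 10^9 = 974 × 10^12 V

974000000 megavolts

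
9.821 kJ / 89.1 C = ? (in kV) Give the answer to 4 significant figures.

(9.821e3) / (89.1) = 0.110224e3 V

0.1102 kV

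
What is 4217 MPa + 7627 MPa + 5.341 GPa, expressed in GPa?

In GPa:
  4217 MPa = 4217 × 10^-3 GPa = 4.217
  7627 MPa = 7627 × 10^-3 GPa = 7.627
  5.341 GPa → 5.341
Sum: 4.217 + 7.627 + 5.341 = 17.185

17.185 GPa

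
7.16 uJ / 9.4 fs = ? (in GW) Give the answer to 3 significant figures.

0.762 GW

(7.16e-6) / (9.4e-15) = 0.7617e9 W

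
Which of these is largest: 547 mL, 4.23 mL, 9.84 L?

547 mL = 0.547 L
4.23 mL = 0.00423 L
9.84 L = 9.84 L

9.84 L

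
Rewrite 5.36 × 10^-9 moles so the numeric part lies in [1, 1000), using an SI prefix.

5.36 nanomoles

= 5.36 × 10^-9 moles; 10^-9 is nano.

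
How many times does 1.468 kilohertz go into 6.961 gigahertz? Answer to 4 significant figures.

(6.961 × 10⁹) / (1.468 × 10³) = 4.7418 × 10⁶

4742000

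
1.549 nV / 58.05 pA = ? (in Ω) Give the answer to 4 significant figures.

26.68 Ω

(1.549 × 10^-9) / (58.05 × 10^-12) = 0.0266839 × 10^3 Ω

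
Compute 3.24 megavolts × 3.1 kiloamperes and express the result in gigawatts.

3.24 × 10⁶ × 3.1 × 10³ = 10.044 × 10⁹ W

10.044 gigawatts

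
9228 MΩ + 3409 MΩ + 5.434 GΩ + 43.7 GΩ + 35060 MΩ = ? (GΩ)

In GΩ:
  9228 MΩ = 9228e-3 GΩ = 9.228
  3409 MΩ = 3409e-3 GΩ = 3.409
  5.434 GΩ → 5.434
  43.7 GΩ → 43.7
  35060 MΩ = 35060e-3 GΩ = 35.06
Sum: 9.228 + 3.409 + 5.434 + 43.7 + 35.06 = 96.831

96.831 GΩ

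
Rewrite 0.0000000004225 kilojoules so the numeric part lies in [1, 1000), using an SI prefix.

= 422.5 × 10^-9 joules; 10^-9 is nano.

422.5 nanojoules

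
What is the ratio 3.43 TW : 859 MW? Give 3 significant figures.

(3.43 × 10¹²) / (859 × 10⁶) = 0.003993 × 10⁶

3990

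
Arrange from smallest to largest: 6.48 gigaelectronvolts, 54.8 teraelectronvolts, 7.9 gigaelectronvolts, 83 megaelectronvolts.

83 megaelectronvolts < 6.48 gigaelectronvolts < 7.9 gigaelectronvolts < 54.8 teraelectronvolts

6.48 gigaelectronvolts = 6480000000 electronvolts
54.8 teraelectronvolts = 54800000000000 electronvolts
7.9 gigaelectronvolts = 7900000000 electronvolts
83 megaelectronvolts = 83000000 electronvolts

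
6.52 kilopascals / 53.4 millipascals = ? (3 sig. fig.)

(6.52 × 10³) / (53.4 × 10⁻³) = 0.1221 × 10⁶

122000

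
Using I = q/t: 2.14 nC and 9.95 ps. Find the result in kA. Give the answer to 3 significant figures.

0.215 kA

(2.14 × 10^-9) / (9.95 × 10^-12) = 0.21508 × 10^3 A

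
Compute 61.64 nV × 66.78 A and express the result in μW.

4.1163192 μW

61.64 × 10^-9 × 66.78 = 4116.3192 × 10^-9 W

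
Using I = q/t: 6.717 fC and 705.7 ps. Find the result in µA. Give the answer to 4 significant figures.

(6.717e-15) / (705.7e-12) = 0.00951821e-3 A

9.518 µA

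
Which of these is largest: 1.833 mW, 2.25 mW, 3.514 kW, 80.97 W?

3.514 kW

1.833 mW = 0.001833 W
2.25 mW = 0.00225 W
3.514 kW = 3514 W
80.97 W = 80.97 W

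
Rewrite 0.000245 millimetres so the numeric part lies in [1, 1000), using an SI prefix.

245 nanometres

= 245 × 10⁻⁹ metres; 10⁻⁹ is nano.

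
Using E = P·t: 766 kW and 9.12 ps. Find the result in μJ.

6.98592 μJ

766e3 × 9.12e-12 = 6985.92e-9 J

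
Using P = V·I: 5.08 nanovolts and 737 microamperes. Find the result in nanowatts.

0.00374396 nanowatts

5.08 × 10^-9 × 737 × 10^-6 = 3743.96 × 10^-15 W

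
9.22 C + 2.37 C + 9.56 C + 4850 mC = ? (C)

26 C

In C:
  9.22 C → 9.22
  2.37 C → 2.37
  9.56 C → 9.56
  4850 mC = 4850e-3 C = 4.85
Sum: 9.22 + 2.37 + 9.56 + 4.85 = 26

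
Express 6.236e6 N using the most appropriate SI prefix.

= 6.236e6 N; 1e6 is mega.

6.236 MN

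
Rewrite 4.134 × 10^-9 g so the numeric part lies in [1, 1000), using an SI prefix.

= 4.134 × 10^-9 g; 10^-9 is nano.

4.134 ng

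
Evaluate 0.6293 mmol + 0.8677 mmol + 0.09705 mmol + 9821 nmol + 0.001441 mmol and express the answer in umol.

In umol:
  0.6293 mmol = 0.6293 × 10^3 umol = 629.3
  0.8677 mmol = 0.8677 × 10^3 umol = 867.7
  0.09705 mmol = 0.09705 × 10^3 umol = 97.05
  9821 nmol = 9821 × 10^-3 umol = 9.821
  0.001441 mmol = 0.001441 × 10^3 umol = 1.441
Sum: 629.3 + 867.7 + 97.05 + 9.821 + 1.441 = 1605.312

1605.312 umol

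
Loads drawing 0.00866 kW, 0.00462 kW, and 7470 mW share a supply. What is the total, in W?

20.75 W

In W:
  0.00866 kW = 0.00866e3 W = 8.66
  0.00462 kW = 0.00462e3 W = 4.62
  7470 mW = 7470e-3 W = 7.47
Sum: 8.66 + 4.62 + 7.47 = 20.75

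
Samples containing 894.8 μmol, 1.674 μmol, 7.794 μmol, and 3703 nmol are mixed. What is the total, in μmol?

907.971 μmol

In μmol:
  894.8 μmol → 894.8
  1.674 μmol → 1.674
  7.794 μmol → 7.794
  3703 nmol = 3703 × 10⁻³ μmol = 3.703
Sum: 894.8 + 1.674 + 7.794 + 3.703 = 907.971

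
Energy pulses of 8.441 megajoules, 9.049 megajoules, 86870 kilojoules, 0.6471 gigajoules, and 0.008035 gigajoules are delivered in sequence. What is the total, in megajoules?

In megajoules:
  8.441 megajoules → 8.441
  9.049 megajoules → 9.049
  86870 kilojoules = 86870 × 10^-3 megajoules = 86.87
  0.6471 gigajoules = 0.6471 × 10^3 megajoules = 647.1
  0.008035 gigajoules = 0.008035 × 10^3 megajoules = 8.035
Sum: 8.441 + 9.049 + 86.87 + 647.1 + 8.035 = 759.495

759.495 megajoules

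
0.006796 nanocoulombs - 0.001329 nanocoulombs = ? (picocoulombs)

In picocoulombs:
  0.006796 nanocoulombs = 0.006796 × 10^3 picocoulombs = 6.796
  0.001329 nanocoulombs = 0.001329 × 10^3 picocoulombs = 1.329
Difference: 6.796 - 1.329 = 5.467

5.467 picocoulombs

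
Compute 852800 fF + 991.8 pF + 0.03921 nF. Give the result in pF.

1883.81 pF

In pF:
  852800 fF = 852800 × 10⁻³ pF = 852.8
  991.8 pF → 991.8
  0.03921 nF = 0.03921 × 10³ pF = 39.21
Sum: 852.8 + 991.8 + 39.21 = 1883.81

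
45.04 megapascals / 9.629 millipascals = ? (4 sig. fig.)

(45.04e6) / (9.629e-3) = 4.6775e9

4678000000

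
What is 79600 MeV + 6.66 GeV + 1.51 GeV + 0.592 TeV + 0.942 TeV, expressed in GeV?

1621.77 GeV

In GeV:
  79600 MeV = 79600 × 10^-3 GeV = 79.6
  6.66 GeV → 6.66
  1.51 GeV → 1.51
  0.592 TeV = 0.592 × 10^3 GeV = 592
  0.942 TeV = 0.942 × 10^3 GeV = 942
Sum: 79.6 + 6.66 + 1.51 + 592 + 942 = 1621.77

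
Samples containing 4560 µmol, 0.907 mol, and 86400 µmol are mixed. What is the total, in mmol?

In mmol:
  4560 µmol = 4560 × 10⁻³ mmol = 4.56
  0.907 mol = 0.907 × 10³ mmol = 907
  86400 µmol = 86400 × 10⁻³ mmol = 86.4
Sum: 4.56 + 907 + 86.4 = 997.96

997.96 mmol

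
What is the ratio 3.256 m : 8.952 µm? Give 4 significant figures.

(3.256) / (8.952e-6) = 0.36372e6

363700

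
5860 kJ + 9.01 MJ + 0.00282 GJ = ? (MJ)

17.69 MJ

In MJ:
  5860 kJ = 5860 × 10⁻³ MJ = 5.86
  9.01 MJ → 9.01
  0.00282 GJ = 0.00282 × 10³ MJ = 2.82
Sum: 5.86 + 9.01 + 2.82 = 17.69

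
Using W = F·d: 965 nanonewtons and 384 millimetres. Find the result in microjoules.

965e-9 × 384e-3 = 370560e-12 J

0.37056 microjoules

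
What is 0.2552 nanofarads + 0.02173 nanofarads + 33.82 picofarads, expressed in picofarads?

In picofarads:
  0.2552 nanofarads = 0.2552e3 picofarads = 255.2
  0.02173 nanofarads = 0.02173e3 picofarads = 21.73
  33.82 picofarads → 33.82
Sum: 255.2 + 21.73 + 33.82 = 310.75

310.75 picofarads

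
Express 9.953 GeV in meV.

giga = 10⁹, milli = 10⁻³; factor is 10¹².
9.953 × 10¹² = 9953000000000

9953000000000 meV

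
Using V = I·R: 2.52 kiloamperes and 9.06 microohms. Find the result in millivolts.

22.8312 millivolts

2.52 × 10³ × 9.06 × 10⁻⁶ = 22.8312 × 10⁻³ V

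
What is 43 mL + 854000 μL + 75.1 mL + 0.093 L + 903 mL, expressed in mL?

In mL:
  43 mL → 43
  854000 μL = 854000 × 10^-3 mL = 854
  75.1 mL → 75.1
  0.093 L = 0.093 × 10^3 mL = 93
  903 mL → 903
Sum: 43 + 854 + 75.1 + 93 + 903 = 1968.1

1968.1 mL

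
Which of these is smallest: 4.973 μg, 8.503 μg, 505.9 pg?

4.973 μg = 0.000004973 g
8.503 μg = 0.000008503 g
505.9 pg = 0.0000000005059 g

505.9 pg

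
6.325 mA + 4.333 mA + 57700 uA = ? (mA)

68.358 mA

In mA:
  6.325 mA → 6.325
  4.333 mA → 4.333
  57700 uA = 57700e-3 mA = 57.7
Sum: 6.325 + 4.333 + 57.7 = 68.358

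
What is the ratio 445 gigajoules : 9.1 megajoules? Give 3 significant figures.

(445e9) / (9.1e6) = 48.9e3

48900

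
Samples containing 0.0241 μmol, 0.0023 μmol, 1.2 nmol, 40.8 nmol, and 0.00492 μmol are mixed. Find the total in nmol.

73.32 nmol

In nmol:
  0.0241 μmol = 0.0241 × 10^3 nmol = 24.1
  0.0023 μmol = 0.0023 × 10^3 nmol = 2.3
  1.2 nmol → 1.2
  40.8 nmol → 40.8
  0.00492 μmol = 0.00492 × 10^3 nmol = 4.92
Sum: 24.1 + 2.3 + 1.2 + 40.8 + 4.92 = 73.32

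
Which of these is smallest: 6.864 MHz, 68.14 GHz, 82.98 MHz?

6.864 MHz

6.864 MHz = 6864000 Hz
68.14 GHz = 68140000000 Hz
82.98 MHz = 82980000 Hz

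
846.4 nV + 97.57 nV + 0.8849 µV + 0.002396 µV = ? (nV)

In nV:
  846.4 nV → 846.4
  97.57 nV → 97.57
  0.8849 µV = 0.8849e3 nV = 884.9
  0.002396 µV = 0.002396e3 nV = 2.396
Sum: 846.4 + 97.57 + 884.9 + 2.396 = 1831.266

1831.266 nV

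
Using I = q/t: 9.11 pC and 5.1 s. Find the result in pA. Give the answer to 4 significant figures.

(9.11 × 10⁻¹²) / (5.1) = 1.78627 × 10⁻¹² A

1.786 pA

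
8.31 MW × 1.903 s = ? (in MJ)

15.81393 MJ

8.31 × 10⁶ × 1.903 = 15.81393 × 10⁶ J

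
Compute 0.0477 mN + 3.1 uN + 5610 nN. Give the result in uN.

In uN:
  0.0477 mN = 0.0477 × 10^3 uN = 47.7
  3.1 uN → 3.1
  5610 nN = 5610 × 10^-3 uN = 5.61
Sum: 47.7 + 3.1 + 5.61 = 56.41

56.41 uN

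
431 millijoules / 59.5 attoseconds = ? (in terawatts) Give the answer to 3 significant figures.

7240 terawatts

(431e-3) / (59.5e-18) = 7.2437e15 W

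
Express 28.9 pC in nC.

0.0289 nC

pico = 10^-12, nano = 10^-9; factor is 10^-3.
28.9 × 10^-3 = 0.0289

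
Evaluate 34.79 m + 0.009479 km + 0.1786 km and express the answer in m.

222.869 m

In m:
  34.79 m → 34.79
  0.009479 km = 0.009479 × 10³ m = 9.479
  0.1786 km = 0.1786 × 10³ m = 178.6
Sum: 34.79 + 9.479 + 178.6 = 222.869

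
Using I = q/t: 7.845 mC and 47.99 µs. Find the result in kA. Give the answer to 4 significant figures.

0.1635 kA

(7.845e-3) / (47.99e-6) = 0.163472e3 A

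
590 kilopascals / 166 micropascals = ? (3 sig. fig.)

3550000000

(590e3) / (166e-6) = 3.554e9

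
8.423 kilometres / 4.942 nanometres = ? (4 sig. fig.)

(8.423e3) / (4.942e-9) = 1.7044e12

1704000000000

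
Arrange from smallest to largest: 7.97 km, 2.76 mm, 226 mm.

7.97 km = 7970 m
2.76 mm = 0.00276 m
226 mm = 0.226 m

2.76 mm < 226 mm < 7.97 km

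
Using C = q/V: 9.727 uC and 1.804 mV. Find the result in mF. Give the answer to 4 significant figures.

(9.727 × 10^-6) / (1.804 × 10^-3) = 5.39191 × 10^-3 F

5.392 mF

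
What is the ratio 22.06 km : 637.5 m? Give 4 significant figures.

34.60

(22.06 × 10³) / (637.5) = 0.034604 × 10³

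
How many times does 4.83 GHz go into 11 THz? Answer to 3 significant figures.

(11 × 10^12) / (4.83 × 10^9) = 2.277 × 10^3

2280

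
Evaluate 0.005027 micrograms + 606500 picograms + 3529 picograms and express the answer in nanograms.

In nanograms:
  0.005027 micrograms = 0.005027 × 10^3 nanograms = 5.027
  606500 picograms = 606500 × 10^-3 nanograms = 606.5
  3529 picograms = 3529 × 10^-3 nanograms = 3.529
Sum: 5.027 + 606.5 + 3.529 = 615.056

615.056 nanograms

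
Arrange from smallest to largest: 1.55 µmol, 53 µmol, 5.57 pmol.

1.55 µmol = 0.00000155 mol
53 µmol = 0.000053 mol
5.57 pmol = 0.00000000000557 mol

5.57 pmol < 1.55 µmol < 53 µmol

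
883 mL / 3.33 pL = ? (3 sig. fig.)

(883 × 10^-3) / (3.33 × 10^-12) = 265.2 × 10^9

265000000000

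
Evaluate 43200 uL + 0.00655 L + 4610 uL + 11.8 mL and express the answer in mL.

In mL:
  43200 uL = 43200 × 10^-3 mL = 43.2
  0.00655 L = 0.00655 × 10^3 mL = 6.55
  4610 uL = 4610 × 10^-3 mL = 4.61
  11.8 mL → 11.8
Sum: 43.2 + 6.55 + 4.61 + 11.8 = 66.16

66.16 mL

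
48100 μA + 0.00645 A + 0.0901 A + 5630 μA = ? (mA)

150.28 mA

In mA:
  48100 μA = 48100 × 10^-3 mA = 48.1
  0.00645 A = 0.00645 × 10^3 mA = 6.45
  0.0901 A = 0.0901 × 10^3 mA = 90.1
  5630 μA = 5630 × 10^-3 mA = 5.63
Sum: 48.1 + 6.45 + 90.1 + 5.63 = 150.28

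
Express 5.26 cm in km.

0.0000526 km

centi = 1e-2, kilo = 1e3; factor is 1e-5.
5.26 × 1e-5 = 0.0000526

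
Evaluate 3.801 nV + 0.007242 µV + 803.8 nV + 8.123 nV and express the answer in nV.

In nV:
  3.801 nV → 3.801
  0.007242 µV = 0.007242 × 10^3 nV = 7.242
  803.8 nV → 803.8
  8.123 nV → 8.123
Sum: 3.801 + 7.242 + 803.8 + 8.123 = 822.966

822.966 nV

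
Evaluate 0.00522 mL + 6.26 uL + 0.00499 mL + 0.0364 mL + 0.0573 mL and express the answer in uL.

In uL:
  0.00522 mL = 0.00522e3 uL = 5.22
  6.26 uL → 6.26
  0.00499 mL = 0.00499e3 uL = 4.99
  0.0364 mL = 0.0364e3 uL = 36.4
  0.0573 mL = 0.0573e3 uL = 57.3
Sum: 5.22 + 6.26 + 4.99 + 36.4 + 57.3 = 110.17

110.17 uL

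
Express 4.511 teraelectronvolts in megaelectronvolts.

tera = 10^12, mega = 10^6; factor is 10^6.
4.511 × 10^6 = 4511000

4511000 megaelectronvolts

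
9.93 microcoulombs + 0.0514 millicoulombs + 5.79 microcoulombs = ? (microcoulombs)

In microcoulombs:
  9.93 microcoulombs → 9.93
  0.0514 millicoulombs = 0.0514 × 10^3 microcoulombs = 51.4
  5.79 microcoulombs → 5.79
Sum: 9.93 + 51.4 + 5.79 = 67.12

67.12 microcoulombs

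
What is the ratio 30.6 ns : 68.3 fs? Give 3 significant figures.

448000

(30.6 × 10⁻⁹) / (68.3 × 10⁻¹⁵) = 0.448 × 10⁶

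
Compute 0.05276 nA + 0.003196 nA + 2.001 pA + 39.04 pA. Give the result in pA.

96.997 pA

In pA:
  0.05276 nA = 0.05276 × 10³ pA = 52.76
  0.003196 nA = 0.003196 × 10³ pA = 3.196
  2.001 pA → 2.001
  39.04 pA → 39.04
Sum: 52.76 + 3.196 + 2.001 + 39.04 = 96.997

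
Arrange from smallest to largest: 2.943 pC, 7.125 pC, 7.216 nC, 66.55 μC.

2.943 pC < 7.125 pC < 7.216 nC < 66.55 μC

2.943 pC = 0.000000000002943 C
7.125 pC = 0.000000000007125 C
7.216 nC = 0.000000007216 C
66.55 μC = 0.00006655 C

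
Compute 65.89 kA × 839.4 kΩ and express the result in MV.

65.89e3 × 839.4e3 = 55308.066e6 V

55308.066 MV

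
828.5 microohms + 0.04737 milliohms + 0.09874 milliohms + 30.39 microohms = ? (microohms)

In microohms:
  828.5 microohms → 828.5
  0.04737 milliohms = 0.04737e3 microohms = 47.37
  0.09874 milliohms = 0.09874e3 microohms = 98.74
  30.39 microohms → 30.39
Sum: 828.5 + 47.37 + 98.74 + 30.39 = 1005

1005 microohms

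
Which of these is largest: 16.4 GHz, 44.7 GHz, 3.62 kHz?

16.4 GHz = 16400000000 Hz
44.7 GHz = 44700000000 Hz
3.62 kHz = 3620 Hz

44.7 GHz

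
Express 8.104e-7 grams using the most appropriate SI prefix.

= 810.4e-9 grams; 1e-9 is nano.

810.4 nanograms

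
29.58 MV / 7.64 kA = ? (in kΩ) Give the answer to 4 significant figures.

3.872 kΩ

(29.58 × 10^6) / (7.64 × 10^3) = 3.87173 × 10^3 Ω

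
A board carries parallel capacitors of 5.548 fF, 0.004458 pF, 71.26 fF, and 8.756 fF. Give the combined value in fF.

In fF:
  5.548 fF → 5.548
  0.004458 pF = 0.004458 × 10³ fF = 4.458
  71.26 fF → 71.26
  8.756 fF → 8.756
Sum: 5.548 + 4.458 + 71.26 + 8.756 = 90.022

90.022 fF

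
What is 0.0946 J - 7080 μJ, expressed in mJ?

In mJ:
  0.0946 J = 0.0946 × 10^3 mJ = 94.6
  7080 μJ = 7080 × 10^-3 mJ = 7.08
Difference: 94.6 - 7.08 = 87.52

87.52 mJ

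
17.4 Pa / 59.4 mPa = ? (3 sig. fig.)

(17.4) / (59.4e-3) = 0.2929e3

293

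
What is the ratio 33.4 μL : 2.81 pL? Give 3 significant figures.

11900000

(33.4 × 10⁻⁶) / (2.81 × 10⁻¹²) = 11.89 × 10⁶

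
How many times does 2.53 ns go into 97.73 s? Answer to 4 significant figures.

38630000000

(97.73) / (2.53e-9) = 38.628e9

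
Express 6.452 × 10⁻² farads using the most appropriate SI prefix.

64.52 millifarads

= 64.52 × 10⁻³ farads; 10⁻³ is milli.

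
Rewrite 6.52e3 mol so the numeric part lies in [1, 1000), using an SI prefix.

= 6.52e3 mol; 1e3 is kilo.

6.52 kmol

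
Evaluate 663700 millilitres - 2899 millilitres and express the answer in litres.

In litres:
  663700 millilitres = 663700e-3 litres = 663.7
  2899 millilitres = 2899e-3 litres = 2.899
Difference: 663.7 - 2.899 = 660.801

660.801 litres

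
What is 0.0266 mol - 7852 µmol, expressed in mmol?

18.748 mmol

In mmol:
  0.0266 mol = 0.0266 × 10³ mmol = 26.6
  7852 µmol = 7852 × 10⁻³ mmol = 7.852
Difference: 26.6 - 7.852 = 18.748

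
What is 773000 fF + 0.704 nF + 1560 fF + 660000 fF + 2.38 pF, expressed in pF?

In pF:
  773000 fF = 773000 × 10⁻³ pF = 773
  0.704 nF = 0.704 × 10³ pF = 704
  1560 fF = 1560 × 10⁻³ pF = 1.56
  660000 fF = 660000 × 10⁻³ pF = 660
  2.38 pF → 2.38
Sum: 773 + 704 + 1.56 + 660 + 2.38 = 2140.94

2140.94 pF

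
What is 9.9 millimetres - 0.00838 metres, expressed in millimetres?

1.52 millimetres

In millimetres:
  9.9 millimetres → 9.9
  0.00838 metres = 0.00838 × 10³ millimetres = 8.38
Difference: 9.9 - 8.38 = 1.52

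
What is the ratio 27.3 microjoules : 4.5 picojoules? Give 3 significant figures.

6070000

(27.3 × 10^-6) / (4.5 × 10^-12) = 6.067 × 10^6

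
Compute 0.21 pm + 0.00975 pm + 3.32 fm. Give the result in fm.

In fm:
  0.21 pm = 0.21 × 10^3 fm = 210
  0.00975 pm = 0.00975 × 10^3 fm = 9.75
  3.32 fm → 3.32
Sum: 210 + 9.75 + 3.32 = 223.07

223.07 fm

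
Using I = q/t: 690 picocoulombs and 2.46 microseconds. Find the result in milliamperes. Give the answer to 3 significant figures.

(690 × 10^-12) / (2.46 × 10^-6) = 280.49 × 10^-6 A

0.280 milliamperes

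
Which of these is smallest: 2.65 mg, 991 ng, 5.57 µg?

991 ng

2.65 mg = 0.00265 g
991 ng = 0.000000991 g
5.57 µg = 0.00000557 g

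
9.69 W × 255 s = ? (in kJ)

2.47095 kJ

9.69 × 255 = 2470.95 J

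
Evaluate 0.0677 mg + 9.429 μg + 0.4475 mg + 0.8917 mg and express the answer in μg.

1416.329 μg

In μg:
  0.0677 mg = 0.0677 × 10^3 μg = 67.7
  9.429 μg → 9.429
  0.4475 mg = 0.4475 × 10^3 μg = 447.5
  0.8917 mg = 0.8917 × 10^3 μg = 891.7
Sum: 67.7 + 9.429 + 447.5 + 891.7 = 1416.329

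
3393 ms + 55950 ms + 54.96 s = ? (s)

In s:
  3393 ms = 3393 × 10^-3 s = 3.393
  55950 ms = 55950 × 10^-3 s = 55.95
  54.96 s → 54.96
Sum: 3.393 + 55.95 + 54.96 = 114.303

114.303 s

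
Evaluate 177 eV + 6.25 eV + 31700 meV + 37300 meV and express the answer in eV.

252.25 eV

In eV:
  177 eV → 177
  6.25 eV → 6.25
  31700 meV = 31700 × 10^-3 eV = 31.7
  37300 meV = 37300 × 10^-3 eV = 37.3
Sum: 177 + 6.25 + 31.7 + 37.3 = 252.25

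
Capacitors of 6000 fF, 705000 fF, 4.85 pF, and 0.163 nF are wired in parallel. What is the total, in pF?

878.85 pF

In pF:
  6000 fF = 6000e-3 pF = 6
  705000 fF = 705000e-3 pF = 705
  4.85 pF → 4.85
  0.163 nF = 0.163e3 pF = 163
Sum: 6 + 705 + 4.85 + 163 = 878.85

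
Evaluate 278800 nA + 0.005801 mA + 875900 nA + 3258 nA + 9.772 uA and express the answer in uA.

1173.531 uA

In uA:
  278800 nA = 278800 × 10⁻³ uA = 278.8
  0.005801 mA = 0.005801 × 10³ uA = 5.801
  875900 nA = 875900 × 10⁻³ uA = 875.9
  3258 nA = 3258 × 10⁻³ uA = 3.258
  9.772 uA → 9.772
Sum: 278.8 + 5.801 + 875.9 + 3.258 + 9.772 = 1173.531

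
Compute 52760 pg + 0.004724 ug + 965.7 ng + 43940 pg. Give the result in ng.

In ng:
  52760 pg = 52760e-3 ng = 52.76
  0.004724 ug = 0.004724e3 ng = 4.724
  965.7 ng → 965.7
  43940 pg = 43940e-3 ng = 43.94
Sum: 52.76 + 4.724 + 965.7 + 43.94 = 1067.124

1067.124 ng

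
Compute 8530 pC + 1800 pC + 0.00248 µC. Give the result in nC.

In nC:
  8530 pC = 8530e-3 nC = 8.53
  1800 pC = 1800e-3 nC = 1.8
  0.00248 µC = 0.00248e3 nC = 2.48
Sum: 8.53 + 1.8 + 2.48 = 12.81

12.81 nC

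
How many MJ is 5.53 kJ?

0.00553 MJ

kilo = 1e3, mega = 1e6; factor is 1e-3.
5.53 × 1e-3 = 0.00553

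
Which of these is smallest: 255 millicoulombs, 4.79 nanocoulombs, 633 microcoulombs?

4.79 nanocoulombs

255 millicoulombs = 0.255 coulombs
4.79 nanocoulombs = 0.00000000479 coulombs
633 microcoulombs = 0.000633 coulombs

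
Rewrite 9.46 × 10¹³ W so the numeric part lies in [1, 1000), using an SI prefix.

= 94.6 × 10¹² W; 10¹² is tera.

94.6 TW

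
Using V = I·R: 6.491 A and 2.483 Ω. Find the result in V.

6.491 × 2.483 = 16.117153 V

16.117153 V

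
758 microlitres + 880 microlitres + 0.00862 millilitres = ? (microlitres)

1646.62 microlitres

In microlitres:
  758 microlitres → 758
  880 microlitres → 880
  0.00862 millilitres = 0.00862e3 microlitres = 8.62
Sum: 758 + 880 + 8.62 = 1646.62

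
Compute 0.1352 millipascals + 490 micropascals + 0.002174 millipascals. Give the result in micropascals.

In micropascals:
  0.1352 millipascals = 0.1352 × 10³ micropascals = 135.2
  490 micropascals → 490
  0.002174 millipascals = 0.002174 × 10³ micropascals = 2.174
Sum: 135.2 + 490 + 2.174 = 627.374

627.374 micropascals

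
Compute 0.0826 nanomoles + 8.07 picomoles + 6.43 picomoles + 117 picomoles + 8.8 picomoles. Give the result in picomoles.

222.9 picomoles

In picomoles:
  0.0826 nanomoles = 0.0826e3 picomoles = 82.6
  8.07 picomoles → 8.07
  6.43 picomoles → 6.43
  117 picomoles → 117
  8.8 picomoles → 8.8
Sum: 82.6 + 8.07 + 6.43 + 117 + 8.8 = 222.9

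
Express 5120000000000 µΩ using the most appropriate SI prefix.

5.12 MΩ

= 5.12e6 Ω; 1e6 is mega.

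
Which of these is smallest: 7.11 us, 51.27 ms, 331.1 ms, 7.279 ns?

7.279 ns

7.11 us = 0.00000711 s
51.27 ms = 0.05127 s
331.1 ms = 0.3311 s
7.279 ns = 0.000000007279 s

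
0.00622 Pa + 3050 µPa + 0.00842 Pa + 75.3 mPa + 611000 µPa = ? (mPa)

703.99 mPa

In mPa:
  0.00622 Pa = 0.00622e3 mPa = 6.22
  3050 µPa = 3050e-3 mPa = 3.05
  0.00842 Pa = 0.00842e3 mPa = 8.42
  75.3 mPa → 75.3
  611000 µPa = 611000e-3 mPa = 611
Sum: 6.22 + 3.05 + 8.42 + 75.3 + 611 = 703.99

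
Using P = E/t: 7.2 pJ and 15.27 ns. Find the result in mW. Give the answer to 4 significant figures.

0.4715 mW

(7.2e-12) / (15.27e-9) = 0.471513e-3 W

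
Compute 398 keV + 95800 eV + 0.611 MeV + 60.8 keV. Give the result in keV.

In keV:
  398 keV → 398
  95800 eV = 95800e-3 keV = 95.8
  0.611 MeV = 0.611e3 keV = 611
  60.8 keV → 60.8
Sum: 398 + 95.8 + 611 + 60.8 = 1165.6

1165.6 keV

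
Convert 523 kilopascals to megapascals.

0.523 megapascals

kilo = 10³, mega = 10⁶; factor is 10⁻³.
523 × 10⁻³ = 0.523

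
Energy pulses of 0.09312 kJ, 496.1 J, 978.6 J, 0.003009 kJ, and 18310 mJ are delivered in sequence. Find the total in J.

1589.139 J

In J:
  0.09312 kJ = 0.09312 × 10^3 J = 93.12
  496.1 J → 496.1
  978.6 J → 978.6
  0.003009 kJ = 0.003009 × 10^3 J = 3.009
  18310 mJ = 18310 × 10^-3 J = 18.31
Sum: 93.12 + 496.1 + 978.6 + 3.009 + 18.31 = 1589.139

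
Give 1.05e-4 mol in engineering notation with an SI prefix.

105 μmol

= 105e-6 mol; 1e-6 is micro.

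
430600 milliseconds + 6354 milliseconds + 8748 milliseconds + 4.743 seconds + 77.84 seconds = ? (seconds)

In seconds:
  430600 milliseconds = 430600 × 10^-3 seconds = 430.6
  6354 milliseconds = 6354 × 10^-3 seconds = 6.354
  8748 milliseconds = 8748 × 10^-3 seconds = 8.748
  4.743 seconds → 4.743
  77.84 seconds → 77.84
Sum: 430.6 + 6.354 + 8.748 + 4.743 + 77.84 = 528.285

528.285 seconds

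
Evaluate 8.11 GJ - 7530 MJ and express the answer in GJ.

In GJ:
  8.11 GJ → 8.11
  7530 MJ = 7530 × 10^-3 GJ = 7.53
Difference: 8.11 - 7.53 = 0.58

0.58 GJ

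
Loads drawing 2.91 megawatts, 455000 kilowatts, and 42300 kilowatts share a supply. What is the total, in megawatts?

500.21 megawatts

In megawatts:
  2.91 megawatts → 2.91
  455000 kilowatts = 455000 × 10⁻³ megawatts = 455
  42300 kilowatts = 42300 × 10⁻³ megawatts = 42.3
Sum: 2.91 + 455 + 42.3 = 500.21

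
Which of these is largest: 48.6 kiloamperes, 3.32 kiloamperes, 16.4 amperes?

48.6 kiloamperes = 48600 amperes
3.32 kiloamperes = 3320 amperes
16.4 amperes = 16.4 amperes

48.6 kiloamperes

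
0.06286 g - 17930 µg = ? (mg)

In mg:
  0.06286 g = 0.06286e3 mg = 62.86
  17930 µg = 17930e-3 mg = 17.93
Difference: 62.86 - 17.93 = 44.93

44.93 mg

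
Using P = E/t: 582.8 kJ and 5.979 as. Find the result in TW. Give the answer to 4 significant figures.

(582.8 × 10³) / (5.979 × 10⁻¹⁸) = 97.4745 × 10²¹ W

97470000000 TW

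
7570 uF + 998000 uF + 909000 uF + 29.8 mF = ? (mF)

In mF:
  7570 uF = 7570 × 10⁻³ mF = 7.57
  998000 uF = 998000 × 10⁻³ mF = 998
  909000 uF = 909000 × 10⁻³ mF = 909
  29.8 mF → 29.8
Sum: 7.57 + 998 + 909 + 29.8 = 1944.37

1944.37 mF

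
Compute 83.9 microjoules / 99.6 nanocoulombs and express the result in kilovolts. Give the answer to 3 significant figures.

0.842 kilovolts

(83.9e-6) / (99.6e-9) = 0.84237e3 V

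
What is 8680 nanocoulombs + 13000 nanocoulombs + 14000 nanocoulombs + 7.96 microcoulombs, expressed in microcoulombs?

43.64 microcoulombs

In microcoulombs:
  8680 nanocoulombs = 8680 × 10^-3 microcoulombs = 8.68
  13000 nanocoulombs = 13000 × 10^-3 microcoulombs = 13
  14000 nanocoulombs = 14000 × 10^-3 microcoulombs = 14
  7.96 microcoulombs → 7.96
Sum: 8.68 + 13 + 14 + 7.96 = 43.64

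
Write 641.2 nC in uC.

0.6412 uC

nano = 10⁻⁹, micro = 10⁻⁶; factor is 10⁻³.
641.2 × 10⁻³ = 0.6412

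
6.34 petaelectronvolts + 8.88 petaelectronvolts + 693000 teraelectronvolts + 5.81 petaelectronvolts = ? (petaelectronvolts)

In petaelectronvolts:
  6.34 petaelectronvolts → 6.34
  8.88 petaelectronvolts → 8.88
  693000 teraelectronvolts = 693000e-3 petaelectronvolts = 693
  5.81 petaelectronvolts → 5.81
Sum: 6.34 + 8.88 + 693 + 5.81 = 714.03

714.03 petaelectronvolts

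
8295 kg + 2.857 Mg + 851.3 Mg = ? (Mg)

In Mg:
  8295 kg = 8295e-3 Mg = 8.295
  2.857 Mg → 2.857
  851.3 Mg → 851.3
Sum: 8.295 + 2.857 + 851.3 = 862.452

862.452 Mg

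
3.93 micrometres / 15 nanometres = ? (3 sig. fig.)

(3.93 × 10⁻⁶) / (15 × 10⁻⁹) = 0.262 × 10³

262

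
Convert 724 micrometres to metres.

micro = 10^-6, (no prefix) = 10^0; factor is 10^-6.
724 × 10^-6 = 0.000724

0.000724 metres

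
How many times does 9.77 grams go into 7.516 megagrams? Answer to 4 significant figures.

(7.516e6) / (9.77) = 0.76929e6

769300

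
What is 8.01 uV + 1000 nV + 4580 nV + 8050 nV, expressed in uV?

In uV:
  8.01 uV → 8.01
  1000 nV = 1000e-3 uV = 1
  4580 nV = 4580e-3 uV = 4.58
  8050 nV = 8050e-3 uV = 8.05
Sum: 8.01 + 1 + 4.58 + 8.05 = 21.64

21.64 uV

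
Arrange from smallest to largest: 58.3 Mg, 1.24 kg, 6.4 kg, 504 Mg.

1.24 kg < 6.4 kg < 58.3 Mg < 504 Mg

58.3 Mg = 58300000 g
1.24 kg = 1240 g
6.4 kg = 6400 g
504 Mg = 504000000 g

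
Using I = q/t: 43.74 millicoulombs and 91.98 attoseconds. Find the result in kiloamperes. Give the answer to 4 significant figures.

475500000000 kiloamperes

(43.74e-3) / (91.98e-18) = 0.475538e15 A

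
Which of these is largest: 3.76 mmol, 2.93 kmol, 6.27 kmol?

3.76 mmol = 0.00376 mol
2.93 kmol = 2930 mol
6.27 kmol = 6270 mol

6.27 kmol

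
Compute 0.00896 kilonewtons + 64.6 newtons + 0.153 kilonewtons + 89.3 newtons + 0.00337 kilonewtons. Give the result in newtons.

In newtons:
  0.00896 kilonewtons = 0.00896e3 newtons = 8.96
  64.6 newtons → 64.6
  0.153 kilonewtons = 0.153e3 newtons = 153
  89.3 newtons → 89.3
  0.00337 kilonewtons = 0.00337e3 newtons = 3.37
Sum: 8.96 + 64.6 + 153 + 89.3 + 3.37 = 319.23

319.23 newtons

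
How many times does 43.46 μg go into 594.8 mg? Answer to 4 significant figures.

(594.8 × 10⁻³) / (43.46 × 10⁻⁶) = 13.686 × 10³

13690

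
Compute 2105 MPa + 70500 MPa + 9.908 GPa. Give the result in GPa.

In GPa:
  2105 MPa = 2105e-3 GPa = 2.105
  70500 MPa = 70500e-3 GPa = 70.5
  9.908 GPa → 9.908
Sum: 2.105 + 70.5 + 9.908 = 82.513

82.513 GPa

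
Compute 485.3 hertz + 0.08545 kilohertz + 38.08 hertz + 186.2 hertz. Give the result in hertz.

In hertz:
  485.3 hertz → 485.3
  0.08545 kilohertz = 0.08545 × 10³ hertz = 85.45
  38.08 hertz → 38.08
  186.2 hertz → 186.2
Sum: 485.3 + 85.45 + 38.08 + 186.2 = 795.03

795.03 hertz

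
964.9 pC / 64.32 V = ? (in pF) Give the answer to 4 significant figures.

(964.9 × 10^-12) / (64.32) = 15.0016 × 10^-12 F

15.00 pF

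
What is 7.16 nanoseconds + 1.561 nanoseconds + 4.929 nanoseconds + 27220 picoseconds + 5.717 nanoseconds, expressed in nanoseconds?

In nanoseconds:
  7.16 nanoseconds → 7.16
  1.561 nanoseconds → 1.561
  4.929 nanoseconds → 4.929
  27220 picoseconds = 27220 × 10⁻³ nanoseconds = 27.22
  5.717 nanoseconds → 5.717
Sum: 7.16 + 1.561 + 4.929 + 27.22 + 5.717 = 46.587

46.587 nanoseconds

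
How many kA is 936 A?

0.936 kA

(no prefix) = 1e0, kilo = 1e3; factor is 1e-3.
936 × 1e-3 = 0.936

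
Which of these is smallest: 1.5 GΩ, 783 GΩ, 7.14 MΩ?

7.14 MΩ

1.5 GΩ = 1500000000 Ω
783 GΩ = 783000000000 Ω
7.14 MΩ = 7140000 Ω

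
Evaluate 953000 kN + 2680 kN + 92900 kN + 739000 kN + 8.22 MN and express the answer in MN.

In MN:
  953000 kN = 953000e-3 MN = 953
  2680 kN = 2680e-3 MN = 2.68
  92900 kN = 92900e-3 MN = 92.9
  739000 kN = 739000e-3 MN = 739
  8.22 MN → 8.22
Sum: 953 + 2.68 + 92.9 + 739 + 8.22 = 1795.8

1795.8 MN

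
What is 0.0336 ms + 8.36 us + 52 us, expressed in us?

In us:
  0.0336 ms = 0.0336 × 10³ us = 33.6
  8.36 us → 8.36
  52 us → 52
Sum: 33.6 + 8.36 + 52 = 93.96

93.96 us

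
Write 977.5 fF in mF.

femto = 10⁻¹⁵, milli = 10⁻³; factor is 10⁻¹².
977.5 × 10⁻¹² = 0.0000000009775

0.0000000009775 mF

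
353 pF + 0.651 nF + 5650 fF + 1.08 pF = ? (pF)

1010.73 pF

In pF:
  353 pF → 353
  0.651 nF = 0.651e3 pF = 651
  5650 fF = 5650e-3 pF = 5.65
  1.08 pF → 1.08
Sum: 353 + 651 + 5.65 + 1.08 = 1010.73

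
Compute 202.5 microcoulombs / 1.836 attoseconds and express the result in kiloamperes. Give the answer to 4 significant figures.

(202.5 × 10^-6) / (1.836 × 10^-18) = 110.294 × 10^12 A

110300000000 kiloamperes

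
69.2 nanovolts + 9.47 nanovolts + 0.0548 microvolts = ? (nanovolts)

In nanovolts:
  69.2 nanovolts → 69.2
  9.47 nanovolts → 9.47
  0.0548 microvolts = 0.0548e3 nanovolts = 54.8
Sum: 69.2 + 9.47 + 54.8 = 133.47

133.47 nanovolts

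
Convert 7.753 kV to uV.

kilo = 10³, micro = 10⁻⁶; factor is 10⁹.
7.753 × 10⁹ = 7753000000

7753000000 uV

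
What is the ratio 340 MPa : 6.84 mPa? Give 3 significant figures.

49700000000

(340 × 10^6) / (6.84 × 10^-3) = 49.71 × 10^9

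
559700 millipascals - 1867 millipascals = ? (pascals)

In pascals:
  559700 millipascals = 559700 × 10⁻³ pascals = 559.7
  1867 millipascals = 1867 × 10⁻³ pascals = 1.867
Difference: 559.7 - 1.867 = 557.833

557.833 pascals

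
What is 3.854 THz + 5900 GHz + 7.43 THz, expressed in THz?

In THz:
  3.854 THz → 3.854
  5900 GHz = 5900 × 10⁻³ THz = 5.9
  7.43 THz → 7.43
Sum: 3.854 + 5.9 + 7.43 = 17.184

17.184 THz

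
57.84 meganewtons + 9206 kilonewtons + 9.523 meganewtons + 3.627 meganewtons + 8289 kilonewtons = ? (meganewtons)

88.485 meganewtons

In meganewtons:
  57.84 meganewtons → 57.84
  9206 kilonewtons = 9206 × 10^-3 meganewtons = 9.206
  9.523 meganewtons → 9.523
  3.627 meganewtons → 3.627
  8289 kilonewtons = 8289 × 10^-3 meganewtons = 8.289
Sum: 57.84 + 9.206 + 9.523 + 3.627 + 8.289 = 88.485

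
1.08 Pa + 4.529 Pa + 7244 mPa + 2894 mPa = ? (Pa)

In Pa:
  1.08 Pa → 1.08
  4.529 Pa → 4.529
  7244 mPa = 7244 × 10^-3 Pa = 7.244
  2894 mPa = 2894 × 10^-3 Pa = 2.894
Sum: 1.08 + 4.529 + 7.244 + 2.894 = 15.747

15.747 Pa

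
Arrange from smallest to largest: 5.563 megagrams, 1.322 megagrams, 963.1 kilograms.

963.1 kilograms < 1.322 megagrams < 5.563 megagrams

5.563 megagrams = 5563000 grams
1.322 megagrams = 1322000 grams
963.1 kilograms = 963100 grams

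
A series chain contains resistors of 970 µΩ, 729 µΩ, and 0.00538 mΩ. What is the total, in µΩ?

In µΩ:
  970 µΩ → 970
  729 µΩ → 729
  0.00538 mΩ = 0.00538 × 10^3 µΩ = 5.38
Sum: 970 + 729 + 5.38 = 1704.38

1704.38 µΩ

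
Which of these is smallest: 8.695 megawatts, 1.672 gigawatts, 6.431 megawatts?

8.695 megawatts = 8695000 watts
1.672 gigawatts = 1672000000 watts
6.431 megawatts = 6431000 watts

6.431 megawatts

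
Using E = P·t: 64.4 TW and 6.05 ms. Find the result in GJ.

64.4 × 10¹² × 6.05 × 10⁻³ = 389.62 × 10⁹ J

389.62 GJ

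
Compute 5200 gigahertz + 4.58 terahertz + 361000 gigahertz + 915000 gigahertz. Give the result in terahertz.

1285.78 terahertz

In terahertz:
  5200 gigahertz = 5200 × 10⁻³ terahertz = 5.2
  4.58 terahertz → 4.58
  361000 gigahertz = 361000 × 10⁻³ terahertz = 361
  915000 gigahertz = 915000 × 10⁻³ terahertz = 915
Sum: 5.2 + 4.58 + 361 + 915 = 1285.78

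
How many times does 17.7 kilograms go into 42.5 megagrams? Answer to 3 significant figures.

(42.5 × 10⁶) / (17.7 × 10³) = 2.401 × 10³

2400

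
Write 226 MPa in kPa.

mega = 1e6, kilo = 1e3; factor is 1e3.
226 × 1e3 = 226000

226000 kPa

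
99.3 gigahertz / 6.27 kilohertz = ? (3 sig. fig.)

15800000

(99.3 × 10⁹) / (6.27 × 10³) = 15.84 × 10⁶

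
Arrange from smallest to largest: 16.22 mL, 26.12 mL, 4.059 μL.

4.059 μL < 16.22 mL < 26.12 mL

16.22 mL = 0.01622 L
26.12 mL = 0.02612 L
4.059 μL = 0.000004059 L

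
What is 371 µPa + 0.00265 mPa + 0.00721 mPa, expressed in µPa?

380.86 µPa

In µPa:
  371 µPa → 371
  0.00265 mPa = 0.00265 × 10^3 µPa = 2.65
  0.00721 mPa = 0.00721 × 10^3 µPa = 7.21
Sum: 371 + 2.65 + 7.21 = 380.86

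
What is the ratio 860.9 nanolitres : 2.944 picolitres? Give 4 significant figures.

(860.9e-9) / (2.944e-12) = 292.43e3

292400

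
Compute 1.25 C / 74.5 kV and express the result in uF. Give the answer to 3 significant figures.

16.8 uF

(1.25) / (74.5 × 10³) = 0.016779 × 10⁻³ F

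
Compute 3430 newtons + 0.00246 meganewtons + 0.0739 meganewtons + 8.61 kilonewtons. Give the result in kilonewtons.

88.4 kilonewtons

In kilonewtons:
  3430 newtons = 3430e-3 kilonewtons = 3.43
  0.00246 meganewtons = 0.00246e3 kilonewtons = 2.46
  0.0739 meganewtons = 0.0739e3 kilonewtons = 73.9
  8.61 kilonewtons → 8.61
Sum: 3.43 + 2.46 + 73.9 + 8.61 = 88.4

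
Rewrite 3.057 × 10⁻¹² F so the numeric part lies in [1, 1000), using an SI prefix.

= 3.057 × 10⁻¹² F; 10⁻¹² is pico.

3.057 pF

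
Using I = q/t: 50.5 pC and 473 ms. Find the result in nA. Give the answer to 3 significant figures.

(50.5 × 10^-12) / (473 × 10^-3) = 0.10677 × 10^-9 A

0.107 nA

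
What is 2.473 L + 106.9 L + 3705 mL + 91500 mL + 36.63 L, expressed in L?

241.208 L

In L:
  2.473 L → 2.473
  106.9 L → 106.9
  3705 mL = 3705 × 10^-3 L = 3.705
  91500 mL = 91500 × 10^-3 L = 91.5
  36.63 L → 36.63
Sum: 2.473 + 106.9 + 3.705 + 91.5 + 36.63 = 241.208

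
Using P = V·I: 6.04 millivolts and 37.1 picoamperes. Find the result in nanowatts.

0.000224084 nanowatts

6.04e-3 × 37.1e-12 = 224.084e-15 W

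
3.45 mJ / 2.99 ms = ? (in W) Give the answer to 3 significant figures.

(3.45 × 10^-3) / (2.99 × 10^-3) = 1.1538 W

1.15 W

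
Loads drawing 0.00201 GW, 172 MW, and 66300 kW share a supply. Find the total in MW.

240.31 MW

In MW:
  0.00201 GW = 0.00201 × 10³ MW = 2.01
  172 MW → 172
  66300 kW = 66300 × 10⁻³ MW = 66.3
Sum: 2.01 + 172 + 66.3 = 240.31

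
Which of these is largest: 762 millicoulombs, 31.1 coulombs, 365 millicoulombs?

762 millicoulombs = 0.762 coulombs
31.1 coulombs = 31.1 coulombs
365 millicoulombs = 0.365 coulombs

31.1 coulombs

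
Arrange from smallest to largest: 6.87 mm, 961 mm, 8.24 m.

6.87 mm < 961 mm < 8.24 m

6.87 mm = 0.00687 m
961 mm = 0.961 m
8.24 m = 8.24 m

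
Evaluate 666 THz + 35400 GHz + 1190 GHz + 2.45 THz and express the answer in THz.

705.04 THz

In THz:
  666 THz → 666
  35400 GHz = 35400 × 10⁻³ THz = 35.4
  1190 GHz = 1190 × 10⁻³ THz = 1.19
  2.45 THz → 2.45
Sum: 666 + 35.4 + 1.19 + 2.45 = 705.04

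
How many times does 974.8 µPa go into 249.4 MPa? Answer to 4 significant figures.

255800000000

(249.4e6) / (974.8e-6) = 0.25585e12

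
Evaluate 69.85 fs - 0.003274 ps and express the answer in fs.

66.576 fs

In fs:
  69.85 fs → 69.85
  0.003274 ps = 0.003274e3 fs = 3.274
Difference: 69.85 - 3.274 = 66.576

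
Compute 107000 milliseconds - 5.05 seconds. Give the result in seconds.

101.95 seconds

In seconds:
  107000 milliseconds = 107000 × 10⁻³ seconds = 107
  5.05 seconds → 5.05
Difference: 107 - 5.05 = 101.95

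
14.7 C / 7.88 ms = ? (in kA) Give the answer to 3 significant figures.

1.87 kA

(14.7) / (7.88e-3) = 1.8655e3 A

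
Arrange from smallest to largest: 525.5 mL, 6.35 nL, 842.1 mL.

525.5 mL = 0.5255 L
6.35 nL = 0.00000000635 L
842.1 mL = 0.8421 L

6.35 nL < 525.5 mL < 842.1 mL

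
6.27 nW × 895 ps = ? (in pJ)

6.27 × 10^-9 × 895 × 10^-12 = 5611.65 × 10^-21 J

0.00000561165 pJ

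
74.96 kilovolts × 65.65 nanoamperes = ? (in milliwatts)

4.921124 milliwatts

74.96 × 10^3 × 65.65 × 10^-9 = 4921.124 × 10^-6 W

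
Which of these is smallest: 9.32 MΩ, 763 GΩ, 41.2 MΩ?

9.32 MΩ

9.32 MΩ = 9320000 Ω
763 GΩ = 763000000000 Ω
41.2 MΩ = 41200000 Ω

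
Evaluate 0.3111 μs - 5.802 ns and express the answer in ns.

305.298 ns

In ns:
  0.3111 μs = 0.3111e3 ns = 311.1
  5.802 ns → 5.802
Difference: 311.1 - 5.802 = 305.298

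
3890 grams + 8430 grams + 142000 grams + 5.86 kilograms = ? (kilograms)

In kilograms:
  3890 grams = 3890 × 10^-3 kilograms = 3.89
  8430 grams = 8430 × 10^-3 kilograms = 8.43
  142000 grams = 142000 × 10^-3 kilograms = 142
  5.86 kilograms → 5.86
Sum: 3.89 + 8.43 + 142 + 5.86 = 160.18

160.18 kilograms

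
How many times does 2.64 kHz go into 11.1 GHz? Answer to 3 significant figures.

(11.1 × 10^9) / (2.64 × 10^3) = 4.205 × 10^6

4200000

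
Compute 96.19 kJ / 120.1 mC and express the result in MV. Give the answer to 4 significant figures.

0.8009 MV

(96.19 × 10^3) / (120.1 × 10^-3) = 0.800916 × 10^6 V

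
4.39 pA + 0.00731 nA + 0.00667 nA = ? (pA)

In pA:
  4.39 pA → 4.39
  0.00731 nA = 0.00731 × 10³ pA = 7.31
  0.00667 nA = 0.00667 × 10³ pA = 6.67
Sum: 4.39 + 7.31 + 6.67 = 18.37

18.37 pA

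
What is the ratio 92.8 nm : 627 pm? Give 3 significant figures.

(92.8 × 10⁻⁹) / (627 × 10⁻¹²) = 0.148 × 10³

148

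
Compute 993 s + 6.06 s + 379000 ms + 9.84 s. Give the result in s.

1387.9 s

In s:
  993 s → 993
  6.06 s → 6.06
  379000 ms = 379000 × 10⁻³ s = 379
  9.84 s → 9.84
Sum: 993 + 6.06 + 379 + 9.84 = 1387.9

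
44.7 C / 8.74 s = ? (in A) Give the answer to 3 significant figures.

5.11 A

(44.7) / (8.74) = 5.1144 A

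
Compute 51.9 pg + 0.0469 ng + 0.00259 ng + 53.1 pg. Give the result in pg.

In pg:
  51.9 pg → 51.9
  0.0469 ng = 0.0469 × 10³ pg = 46.9
  0.00259 ng = 0.00259 × 10³ pg = 2.59
  53.1 pg → 53.1
Sum: 51.9 + 46.9 + 2.59 + 53.1 = 154.49

154.49 pg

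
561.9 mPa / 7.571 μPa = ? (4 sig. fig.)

(561.9 × 10⁻³) / (7.571 × 10⁻⁶) = 74.217 × 10³

74220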